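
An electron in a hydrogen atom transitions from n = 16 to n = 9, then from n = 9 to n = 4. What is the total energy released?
0.79721 eV

The energy levels of hydrogen are E_n = -13.6057 / n² eV.

First transition (16 → 9):
ΔE₁ = |E_9 - E_16|
ΔE₁ = |-0.16797160494 - (-0.05314726563)| = 0.11482434 eV

Second transition (9 → 4):
ΔE₂ = |E_4 - E_9|
ΔE₂ = |-0.85035625000 - (-0.16797160494)| = 0.68238465 eV

Total energy released:
E_total = ΔE₁ + ΔE₂ = 0.11482434 + 0.68238465 = 0.79721 eV

Note: This equals the direct transition 16 → 4: 0.79721 eV ✓
Energy is conserved regardless of the path taken.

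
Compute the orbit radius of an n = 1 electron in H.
0.052918 nm (or 0.529177 Å)

The Bohr radius formula is:
r_n = n² a₀ / Z

where a₀ = 0.052917721 nm is the Bohr radius.

For H (Z = 1) at n = 1:
r_1 = 1² × 0.052917721 nm / 1
r_1 = 1 × 0.052917721 nm / 1
r_1 = 0.0529177 nm / 1
r_1 = 0.052918 nm

The electron orbits at approximately 0.052918 nm from the nucleus.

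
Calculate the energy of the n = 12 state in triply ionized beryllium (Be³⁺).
-1.51174 eV

For hydrogen-like ions, the energy levels scale with Z²:
E_n = -13.6057 Z² / n² eV

For Be³⁺ (Z = 4) at n = 12:
E_12 = -13.6057 × 4² / 12²
E_12 = -13.6057 × 16 / 144
E_12 = -217.6912 / 144
E_12 = -1.51174 eV

The energy is 16 times more negative than hydrogen at the same n due to the stronger nuclear charge.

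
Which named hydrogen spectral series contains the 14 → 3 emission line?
Paschen series

The spectral series in hydrogen are named based on the final (lower) energy level:
- Lyman series: n_final = 1 (ultraviolet)
- Balmer series: n_final = 2 (visible/near-UV)
- Paschen series: n_final = 3 (infrared)
- Brackett series: n_final = 4 (infrared)
- Pfund series: n_final = 5 (far infrared)

Since this transition ends at n = 3, it belongs to the Paschen series.

For reference, this 14 → 3 line has photon energy
ΔE = 13.6057 eV × (1/3² - 1/14²) = 1.4423276 eV,
corresponding to wavelength λ = hc/ΔE = 1239.84 eV·nm / 1.4423276 eV = 859.611 nm in the infrared region.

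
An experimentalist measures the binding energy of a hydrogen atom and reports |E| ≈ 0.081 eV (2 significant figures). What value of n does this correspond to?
n = 13

The exact energy levels follow E_n = -13.6057 eV / n².

The measured value (-0.081 eV) is reported to only 2 significant figures, so we must test candidate n values and see which one matches to that precision.

Candidate energies:
  n = 11:  E = -13.6057/11² = -0.11244 eV
  n = 12:  E = -13.6057/12² = -0.09448 eV
  n = 13:  E = -13.6057/13² = -0.08051 eV  ← matches
  n = 14:  E = -13.6057/14² = -0.06942 eV
  n = 15:  E = -13.6057/15² = -0.06047 eV

Checking against the measurement of -0.081 eV (2 sig figs), only n = 13 agrees:
E_13 = -0.08051 eV, which rounds to -0.081 eV ✓

Therefore n = 13.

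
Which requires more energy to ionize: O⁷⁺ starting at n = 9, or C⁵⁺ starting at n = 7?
O⁷⁺ at n = 9 (E = -10.7502 eV)

Using E_n = -13.6057 Z² / n² eV:

O⁷⁺ (Z = 8) at n = 9:
E = -13.6057 × 8² / 9² = -13.6057 × 64 / 81 = -10.7501827 eV

C⁵⁺ (Z = 6) at n = 7:
E = -13.6057 × 6² / 7² = -13.6057 × 36 / 49 = -9.9960245 eV

Since -10.7501827 eV < -9.9960245 eV,
O⁷⁺ at n = 9 is more tightly bound (requires more energy to ionize).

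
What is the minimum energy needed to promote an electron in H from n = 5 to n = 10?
0.408171 eV

The energy levels of a hydrogen-like atom are E_n = -13.6057 eV / n².

Energy at n = 5: E_5 = -13.6057 / 5² = -0.544228000 eV
Energy at n = 10: E_10 = -13.6057 / 10² = -0.136057000 eV

The excitation energy is the difference:
ΔE = E_10 - E_5
ΔE = -0.136057000 - (-0.544228000)
ΔE = 0.408171 eV

Since this is positive, energy must be absorbed (photon absorption).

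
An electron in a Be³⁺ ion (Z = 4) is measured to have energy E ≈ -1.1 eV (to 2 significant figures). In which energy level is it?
n = 14

The exact energy levels follow E_n = -13.6057 Z² / n² eV with Z = 4.

The measured value (-1.1 eV) is reported to only 2 significant figures, so we must test candidate n values and see which one matches to that precision.

Candidate energies:
  n = 12:  E = -13.6057 × 4² / 12² = -1.51174 eV
  n = 13:  E = -13.6057 × 4² / 13² = -1.28811 eV
  n = 14:  E = -13.6057 × 4² / 14² = -1.11067 eV  ← matches
  n = 15:  E = -13.6057 × 4² / 15² = -0.96752 eV
  n = 16:  E = -13.6057 × 4² / 16² = -0.85036 eV

Checking against the measurement of -1.1 eV (2 sig figs), only n = 14 agrees:
E_14 = -1.11067 eV, which rounds to -1.1 eV ✓

Therefore n = 14.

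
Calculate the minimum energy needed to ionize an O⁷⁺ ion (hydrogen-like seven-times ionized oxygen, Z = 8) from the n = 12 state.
6.046978 eV

The ionization energy is the energy needed to remove the electron completely (n → ∞).

For a hydrogen-like ion with Z = 8, E_n = -13.6057 Z² / n² eV.

At n = 12: E_12 = -13.6057 × 8² / 12² = -6.046977778 eV
At n = ∞: E_∞ = 0 eV

Ionization energy = E_∞ - E_12 = 0 - (-6.046977778) = 6.046977778 eV
Ionization energy ≈ 6.046978 eV

This is also called the binding energy of the electron in state n = 12.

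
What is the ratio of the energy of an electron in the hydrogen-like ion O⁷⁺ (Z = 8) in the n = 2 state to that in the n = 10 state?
25.000000

Using E_n = -13.6057 Z² / n² eV with Z = 8:

E_2 = -13.6057 × 8² / 2² = -870.7648 / 4 = -217.691200000000 eV
E_10 = -13.6057 × 8² / 10² = -870.7648 / 100 = -8.707648000000 eV

The ratio is:
E_2/E_10 = (-217.691200000000) / (-8.707648000000)
E_2/E_10 = (-870.7648/4) / (-870.7648/100)
E_2/E_10 = 100/4
E_2/E_10 = 25.000000
(Note: the Z² factors cancel in the ratio.)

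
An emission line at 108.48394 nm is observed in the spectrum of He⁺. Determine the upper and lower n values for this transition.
n = 5 → n = 2

First, find the photon energy from the wavelength (hc = 1239.84 eV·nm):
E = hc/λ = 1239.84 eV·nm / 108.48394 nm = 11.428788 eV

The energy levels of He⁺ satisfy E_n = -13.6057 × 2² / n² eV, so an emission n_i → n_f releases
ΔE = 13.6057 × 2² × (1/n_f² − 1/n_i²) eV.

Setting ΔE equal to the photon energy:
1/n_f² − 1/n_i² = 11.428788 / (13.6057 × 2²) = 0.21000000

Since 1/n_i² must be positive, we need 1/n_f² > 0.21000000, i.e. n_f ≤ 2. For each allowed n_f, solve n_i = (1/n_f² − 0.21000000)^(−1/2) and check whether it is a whole number:
  n_f = 1: 1/n_i² = 1.00000000 − 0.21000000 = 0.79000000 → n_i = 1.125  (not an integer) ✗
  n_f = 2: 1/n_i² = 0.25000000 − 0.21000000 = 0.04000000 → n_i = 5.000  → integer, n_i = 5 ✓

Only n_f = 2 gives an integer upper level, n_i = 5.

The transition is from n = 5 to n = 2 (emission).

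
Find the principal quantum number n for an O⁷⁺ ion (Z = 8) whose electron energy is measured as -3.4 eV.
n = 16

The exact energy levels follow E_n = -13.6057 Z² / n² eV with Z = 8.

The measured value (-3.4 eV) is reported to only 2 significant figures, so we must test candidate n values and see which one matches to that precision.

Candidate energies:
  n = 14:  E = -13.6057 × 8² / 14² = -4.44268 eV
  n = 15:  E = -13.6057 × 8² / 15² = -3.87007 eV
  n = 16:  E = -13.6057 × 8² / 16² = -3.40143 eV  ← matches
  n = 17:  E = -13.6057 × 8² / 17² = -3.01303 eV
  n = 18:  E = -13.6057 × 8² / 18² = -2.68755 eV

Checking against the measurement of -3.4 eV (2 sig figs), only n = 16 agrees:
E_16 = -3.40143 eV, which rounds to -3.4 eV ✓

Therefore n = 16.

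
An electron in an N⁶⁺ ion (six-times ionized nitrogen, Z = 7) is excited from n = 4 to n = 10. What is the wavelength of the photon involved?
35.42333 nm

First, find the transition energy using E_n = -13.6057 Z² / n² eV:
E_4 = -13.6057 × 7² / 4² = -41.6674563 eV
E_10 = -13.6057 × 7² / 10² = -6.6667930 eV

Photon energy: |ΔE| = |E_10 - E_4| = 35.0006633 eV

Convert to wavelength using E = hc/λ with hc = 1239.84 eV·nm:
λ = hc/E = 1239.84 eV·nm / 35.0006633 eV
λ = 35.42333 nm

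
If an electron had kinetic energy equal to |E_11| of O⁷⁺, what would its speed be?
1.59e+06 m/s (or 0.530719% of c)

The binding energy at n = 11 for O⁷⁺ is:
E_11 = -13.6057 × 8²/11² = -7.19640331 eV
|E_11| = 7.19640331 eV

Convert to Joules:
KE = 7.19640331 eV × (1.602177 × 10⁻¹⁹ J/eV) = 1.1530e-18 J

Using KE = ½mv²:
v = √(2·KE/m_e)
v = √(2 × 1.1530e-18 J / 9.10938 × 10⁻³¹ kg)
v = 1.59e+06 m/s

This is approximately 0.530719% the speed of light.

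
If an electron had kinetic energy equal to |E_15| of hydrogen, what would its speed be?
1.458e+05 m/s (or 0.04865% of c)

The binding energy at n = 15 for hydrogen is:
E_15 = -13.6057/15² = -0.06046978 eV
|E_15| = 0.06046978 eV

Convert to Joules:
KE = 0.06046978 eV × (1.602177 × 10⁻¹⁹ J/eV) = 9.68833e-21 J

Using KE = ½mv²:
v = √(2·KE/m_e)
v = √(2 × 9.68833e-21 J / 9.10938 × 10⁻³¹ kg)
v = 1.458e+05 m/s

This is approximately 0.04865% the speed of light.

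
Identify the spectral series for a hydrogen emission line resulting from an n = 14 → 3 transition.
Paschen series

The spectral series in hydrogen are named based on the final (lower) energy level:
- Lyman series: n_final = 1 (ultraviolet)
- Balmer series: n_final = 2 (visible/near-UV)
- Paschen series: n_final = 3 (infrared)
- Brackett series: n_final = 4 (infrared)
- Pfund series: n_final = 5 (far infrared)

Since this transition ends at n = 3, it belongs to the Paschen series.

For reference, this 14 → 3 line has photon energy
ΔE = 13.6057 eV × (1/3² - 1/14²) = 1.442327608 eV,
corresponding to wavelength λ = hc/ΔE = 1239.84 eV·nm / 1.442327608 eV = 859.61053 nm in the infrared region.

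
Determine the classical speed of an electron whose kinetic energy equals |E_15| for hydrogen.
1.46e+05 m/s (or 0.05% of c)

The binding energy at n = 15 for hydrogen is:
E_15 = -13.6057/15² = -0.0604698 eV
|E_15| = 0.0604698 eV

Convert to Joules:
KE = 0.0604698 eV × (1.602177 × 10⁻¹⁹ J/eV) = 9.6883e-21 J

Using KE = ½mv²:
v = √(2·KE/m_e)
v = √(2 × 9.6883e-21 J / 9.10938 × 10⁻³¹ kg)
v = 1.46e+05 m/s

This is approximately 0.05% the speed of light.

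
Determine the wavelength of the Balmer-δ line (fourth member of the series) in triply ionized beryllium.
25.629332 nm

The lines of a series are numbered from the longest wavelength (smallest ΔE) outward; the fourth line is the transition from n = n_f + 4 to n_f.
The Balmer series has all transitions ending at n_f = 2.

For Be³⁺ (Z = 4), the fourth line (δ-line) is the jump from n = 6 to n = 2:
E_6 = -13.6057 × 4² / 6² = -6.04697778 eV
E_2 = -13.6057 × 4² / 2² = -54.42280000 eV
ΔE = E_6 - E_2 = 48.37582222 eV

λ = hc/E = 1239.84 eV·nm / 48.37582222 eV
λ = 25.629332 nm

This is the δ-line of the Balmer series in Be³⁺.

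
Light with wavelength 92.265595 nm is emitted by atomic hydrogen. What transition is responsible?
n = 9 → n = 1

First, find the photon energy from the wavelength (hc = 1239.84 eV·nm):
E = hc/λ = 1239.84 eV·nm / 92.265595 nm = 13.437728 eV

The energy levels of hydrogen satisfy E_n = -13.6057 / n² eV, so an emission n_i → n_f releases
ΔE = 13.6057 × (1/n_f² − 1/n_i²) eV.

Setting ΔE equal to the photon energy:
1/n_f² − 1/n_i² = 13.437728 / 13.6057 = 0.98765429

Since 1/n_i² must be positive, we need 1/n_f² > 0.98765429, i.e. n_f ≤ 1. For each allowed n_f, solve n_i = (1/n_f² − 0.98765429)^(−1/2) and check whether it is a whole number:
  n_f = 1: 1/n_i² = 1.00000000 − 0.98765429 = 0.01234571 → n_i = 9.000  → integer, n_i = 9 ✓

Only n_f = 1 gives an integer upper level, n_i = 9.

The transition is from n = 9 to n = 1 (emission).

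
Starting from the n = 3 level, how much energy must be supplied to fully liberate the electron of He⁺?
6.05 eV

The ionization energy is the energy needed to remove the electron completely (n → ∞).

For a hydrogen-like ion with Z = 2, E_n = -13.6057 Z² / n² eV.

At n = 3: E_3 = -13.6057 × 2² / 3² = -6.04698 eV
At n = ∞: E_∞ = 0 eV

Ionization energy = E_∞ - E_3 = 0 - (-6.04698) = 6.04698 eV
Ionization energy ≈ 6.05 eV

This is also called the binding energy of the electron in state n = 3.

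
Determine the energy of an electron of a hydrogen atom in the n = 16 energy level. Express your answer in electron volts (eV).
-0.05315 eV

The energy levels of a hydrogen-like atom are given by:
E_n = -13.6057 eV / n²

For n = 16:
E_16 = -13.6057 eV / 16²
E_16 = -13.6057 eV / 256
E_16 = -0.05315 eV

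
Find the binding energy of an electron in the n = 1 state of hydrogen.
13.606 eV

The ionization energy is the energy needed to remove the electron completely (n → ∞).

For hydrogen, E_n = -13.6057 eV / n².

At n = 1: E_1 = -13.6057 / 1² = -13.605700 eV
At n = ∞: E_∞ = 0 eV

Ionization energy = E_∞ - E_1 = 0 - (-13.605700) = 13.605700 eV
Ionization energy ≈ 13.606 eV

This is also called the binding energy of the electron in state n = 1.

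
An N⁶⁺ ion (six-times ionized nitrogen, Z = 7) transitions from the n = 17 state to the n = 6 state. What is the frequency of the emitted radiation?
3.92e+15 Hz

First, find the transition energy:
E_17 = -13.6057 × 7² / 17² = -2.3068488 eV
E_6 = -13.6057 × 7² / 6² = -18.5188694 eV
|ΔE| = |E_6 - E_17| = 16.2120206 eV

Convert to Joules: E = 16.2120206 eV × (1.602177 × 10⁻¹⁹ J/eV) = 2.5975e-18 J

Using E = hf:
f = E/h = 2.5975e-18 J / (6.62607 × 10⁻³⁴ J·s)
f = 3.92e+15 Hz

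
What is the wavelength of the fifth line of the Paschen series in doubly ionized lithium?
106.04 nm

The lines of a series are numbered from the longest wavelength (smallest ΔE) outward; the fifth line is the transition from n = n_f + 5 to n_f.
The Paschen series has all transitions ending at n_f = 3.

For Li²⁺ (Z = 3), the fifth line (ε-line) is the jump from n = 8 to n = 3:
E_8 = -13.6057 × 3² / 8² = -1.91330 eV
E_3 = -13.6057 × 3² / 3² = -13.60570 eV
ΔE = E_8 - E_3 = 11.69240 eV

λ = hc/E = 1239.84 eV·nm / 11.69240 eV
λ = 106.04 nm

This is the ε-line of the Paschen series in Li²⁺.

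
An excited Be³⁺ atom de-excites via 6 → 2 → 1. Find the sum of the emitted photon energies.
211.6442 eV

The energy levels of Be³⁺ are E_n = -13.6057 × 4² / n² eV.

First transition (6 → 2):
ΔE₁ = |E_2 - E_6|
ΔE₁ = |-54.4228000000 - (-6.0469777778)| = 48.3758222 eV

Second transition (2 → 1):
ΔE₂ = |E_1 - E_2|
ΔE₂ = |-217.6912000000 - (-54.4228000000)| = 163.2684000 eV

Total energy released:
E_total = ΔE₁ + ΔE₂ = 48.3758222 + 163.2684000 = 211.6442 eV

Note: This equals the direct transition 6 → 1: 211.6442 eV ✓
Energy is conserved regardless of the path taken.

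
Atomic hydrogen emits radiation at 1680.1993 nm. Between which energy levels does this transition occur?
n = 11 → n = 4

First, find the photon energy from the wavelength (hc = 1239.84 eV·nm):
E = hc/λ = 1239.84 eV·nm / 1680.1993 nm = 0.73791246 eV

The energy levels of hydrogen satisfy E_n = -13.6057 / n² eV, so an emission n_i → n_f releases
ΔE = 13.6057 × (1/n_f² − 1/n_i²) eV.

Setting ΔE equal to the photon energy:
1/n_f² − 1/n_i² = 0.73791246 / 13.6057 = 0.054235538

Since 1/n_i² must be positive, we need 1/n_f² > 0.054235538, i.e. n_f ≤ 4. For each allowed n_f, solve n_i = (1/n_f² − 0.054235538)^(−1/2) and check whether it is a whole number:
  n_f = 1: 1/n_i² = 1.000000000 − 0.054235538 = 0.945764462 → n_i = 1.028  (not an integer) ✗
  n_f = 2: 1/n_i² = 0.250000000 − 0.054235538 = 0.195764462 → n_i = 2.260  (not an integer) ✗
  n_f = 3: 1/n_i² = 0.111111111 − 0.054235538 = 0.056875573 → n_i = 4.193  (not an integer) ✗
  n_f = 4: 1/n_i² = 0.062500000 − 0.054235538 = 0.008264462 → n_i = 11.000  → integer, n_i = 11 ✓

Only n_f = 4 gives an integer upper level, n_i = 11.

The transition is from n = 11 to n = 4 (emission).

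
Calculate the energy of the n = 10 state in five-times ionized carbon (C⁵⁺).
-4.90 eV

For hydrogen-like ions, the energy levels scale with Z²:
E_n = -13.6057 Z² / n² eV

For C⁵⁺ (Z = 6) at n = 10:
E_10 = -13.6057 × 6² / 10²
E_10 = -13.6057 × 36 / 100
E_10 = -489.8052 / 100
E_10 = -4.90 eV

The energy is 36 times more negative than hydrogen at the same n due to the stronger nuclear charge.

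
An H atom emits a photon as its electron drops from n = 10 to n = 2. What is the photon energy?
3.265 eV

The energy levels are E_n = -13.6057 eV / n².

Energy at n = 10: E_10 = -13.6057 / 10² = -0.136057 eV
Energy at n = 2: E_2 = -13.6057 / 2² = -3.401425 eV

For emission (electron falling to lower state), the photon energy is:
E_photon = E_10 - E_2 = |-0.136057 - (-3.401425)|
E_photon = 3.265 eV

This energy is carried away by the emitted photon.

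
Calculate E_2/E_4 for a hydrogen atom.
4.00

Using E_n = -13.6057 Z² / n² eV with Z = 1:

E_2 = -13.6057 / 2² = -13.6057 / 4 = -3.40142500 eV
E_4 = -13.6057 / 4² = -13.6057 / 16 = -0.85035625 eV

The ratio is:
E_2/E_4 = (-3.40142500) / (-0.85035625)
E_2/E_4 = (-13.6057/4) / (-13.6057/16)
E_2/E_4 = 16/4
E_2/E_4 = 4.00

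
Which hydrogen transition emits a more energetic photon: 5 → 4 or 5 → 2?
5 → 2

Calculate the energy for each transition:

Transition 5 → 4:
ΔE₁ = |E_4 - E_5| = |-13.6057/4² - (-13.6057/5²)|
ΔE₁ = |-0.850356250000 - (-0.544228000000)| = 0.306128250 eV

Transition 5 → 2:
ΔE₂ = |E_2 - E_5| = |-13.6057/2² - (-13.6057/5²)|
ΔE₂ = |-3.401425000000 - (-0.544228000000)| = 2.857197000 eV

Since 2.857197000 eV > 0.306128250 eV, the transition 5 → 2 emits the more energetic photon.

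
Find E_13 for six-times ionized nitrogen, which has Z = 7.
-3.9448 eV

For hydrogen-like ions, the energy levels scale with Z²:
E_n = -13.6057 Z² / n² eV

For N⁶⁺ (Z = 7) at n = 13:
E_13 = -13.6057 × 7² / 13²
E_13 = -13.6057 × 49 / 169
E_13 = -666.6793 / 169
E_13 = -3.9448 eV

The energy is 49 times more negative than hydrogen at the same n due to the stronger nuclear charge.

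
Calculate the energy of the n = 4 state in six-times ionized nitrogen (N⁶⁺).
-41.667456 eV

For hydrogen-like ions, the energy levels scale with Z²:
E_n = -13.6057 Z² / n² eV

For N⁶⁺ (Z = 7) at n = 4:
E_4 = -13.6057 × 7² / 4²
E_4 = -13.6057 × 49 / 16
E_4 = -666.6793 / 16
E_4 = -41.667456 eV

The energy is 49 times more negative than hydrogen at the same n due to the stronger nuclear charge.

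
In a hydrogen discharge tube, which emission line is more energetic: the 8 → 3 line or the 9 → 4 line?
8 → 3

Calculate the energy for each transition:

Transition 8 → 3:
ΔE₁ = |E_3 - E_8| = |-13.6057/3² - (-13.6057/8²)|
ΔE₁ = |-1.5117444444 - (-0.2125890625)| = 1.2991554 eV

Transition 9 → 4:
ΔE₂ = |E_4 - E_9| = |-13.6057/4² - (-13.6057/9²)|
ΔE₂ = |-0.8503562500 - (-0.1679716049)| = 0.6823846 eV

Since 1.2991554 eV > 0.6823846 eV, the transition 8 → 3 emits the more energetic photon.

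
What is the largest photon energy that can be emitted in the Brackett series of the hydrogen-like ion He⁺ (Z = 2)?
3.4014 eV

The series limit corresponds to the transition from n = ∞ to n = 4.
This is the highest energy (shortest wavelength) transition in the Brackett series.

E_∞ = 0 eV
E_4 = -13.6057 × 2² / 4² = -3.4014 eV

Energy at series limit:
ΔE = E_∞ - E_4 = 0 - (-3.4014) = 3.4014 eV

This energy equals the ionization energy from the n = 4 state of He⁺.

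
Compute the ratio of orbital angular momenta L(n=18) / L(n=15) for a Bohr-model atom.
1.20

In the Bohr model, L_n = nℏ, so the ratio is purely the ratio of quantum numbers:

L_18/L_15 = 18ℏ / 15ℏ = 18/15 = 1.20

The angular momentum scales linearly with n.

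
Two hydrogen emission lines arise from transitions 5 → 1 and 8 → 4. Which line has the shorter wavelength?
5 → 1

Calculate the energy for each transition:

Transition 5 → 1:
ΔE₁ = |E_1 - E_5| = |-13.6057/1² - (-13.6057/5²)|
ΔE₁ = |-13.605700000 - (-0.544228000)| = 13.061472 eV

Transition 8 → 4:
ΔE₂ = |E_4 - E_8| = |-13.6057/4² - (-13.6057/8²)|
ΔE₂ = |-0.850356250 - (-0.212589063)| = 0.637767 eV

Since 13.061472 eV > 0.637767 eV, the transition 5 → 1 emits the more energetic photon.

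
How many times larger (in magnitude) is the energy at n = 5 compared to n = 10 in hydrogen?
4.00000

Using E_n = -13.6057 Z² / n² eV with Z = 1:

E_5 = -13.6057 / 5² = -13.6057 / 25 = -0.54422800000 eV
E_10 = -13.6057 / 10² = -13.6057 / 100 = -0.13605700000 eV

The ratio is:
E_5/E_10 = (-0.54422800000) / (-0.13605700000)
E_5/E_10 = (-13.6057/25) / (-13.6057/100)
E_5/E_10 = 100/25
E_5/E_10 = 4.00000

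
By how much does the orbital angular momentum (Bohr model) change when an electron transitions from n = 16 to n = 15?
1.05e-34 J·s (or 1ℏ)

In the Bohr model, L_n = nℏ where ℏ = 1.0546e-34 J·s.

L_16 = 16ℏ = 1.6874e-33 J·s
L_15 = 15ℏ = 1.5819e-33 J·s

ΔL = L_16 - L_15 = (16 - 15)ℏ = 1ℏ
ΔL = 1 × 1.0546e-34 J·s = 1.05e-34 J·s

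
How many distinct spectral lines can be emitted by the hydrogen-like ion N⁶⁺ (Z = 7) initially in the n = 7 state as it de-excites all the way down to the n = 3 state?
10

The electron can occupy levels n = 3, 4, ..., 7 during de-excitation — that is m = 7 - 3 + 1 = 5 distinct levels.

The number of distinct spectral lines equals the number of ways to choose 2 of these m levels (each pair gives one possible emission transition):

Number of lines = m(m-1)/2 = 5×4/2 = 10

These correspond to all possible transitions between the 5 levels:
7 → 6, 7 → 5, 7 → 4, 7 → 3, 6 → 5, 6 → 4, 6 → 3, 5 → 4...

Each transition produces a photon with a unique energy (and thus wavelength). This count does not depend on Z.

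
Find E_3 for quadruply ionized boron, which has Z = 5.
-37.79 eV

For hydrogen-like ions, the energy levels scale with Z²:
E_n = -13.6057 Z² / n² eV

For B⁴⁺ (Z = 5) at n = 3:
E_3 = -13.6057 × 5² / 3²
E_3 = -13.6057 × 25 / 9
E_3 = -340.1425 / 9
E_3 = -37.79 eV

The energy is 25 times more negative than hydrogen at the same n due to the stronger nuclear charge.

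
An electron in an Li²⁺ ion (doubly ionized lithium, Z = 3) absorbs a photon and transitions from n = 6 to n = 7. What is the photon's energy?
0.90242 eV

The energy levels of a hydrogen-like atom are E_n = -13.6057 Z² eV / n².

Energy at n = 6: E_6 = -13.6057 × 3² / 6² = -3.40142500 eV
Energy at n = 7: E_7 = -13.6057 × 3² / 7² = -2.49900612 eV

The excitation energy is the difference:
ΔE = E_7 - E_6
ΔE = -2.49900612 - (-3.40142500)
ΔE = 0.90242 eV

Since this is positive, energy must be absorbed (photon absorption).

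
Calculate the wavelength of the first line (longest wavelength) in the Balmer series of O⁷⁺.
10.252 nm

The longest wavelength corresponds to the smallest energy transition in the series.
The Balmer series has all transitions ending at n_f = 2.

For O⁷⁺ (Z = 8), the first line (α-line) is the jump from n = 3 to n = 2:
E_3 = -13.6057 × 8² / 3² = -96.75164 eV
E_2 = -13.6057 × 8² / 2² = -217.69120 eV
ΔE = E_3 - E_2 = 120.93956 eV

λ = hc/E = 1239.84 eV·nm / 120.93956 eV
λ = 10.252 nm

This is the α-line of the Balmer series in O⁷⁺.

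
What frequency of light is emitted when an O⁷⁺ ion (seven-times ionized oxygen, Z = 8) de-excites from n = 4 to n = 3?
1.0235e+16 Hz

First, find the transition energy:
E_4 = -13.6057 × 8² / 4² = -54.4228000 eV
E_3 = -13.6057 × 8² / 3² = -96.7516444 eV
|ΔE| = |E_3 - E_4| = 42.3288444 eV

Convert to Joules: E = 42.3288444 eV × (1.602177 × 10⁻¹⁹ J/eV) = 6.781830e-18 J

Using E = hf:
f = E/h = 6.781830e-18 J / (6.62607 × 10⁻³⁴ J·s)
f = 1.0235e+16 Hz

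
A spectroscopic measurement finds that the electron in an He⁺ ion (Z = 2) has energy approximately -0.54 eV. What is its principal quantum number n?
n = 10

The exact energy levels follow E_n = -13.6057 Z² / n² eV with Z = 2.

The measured value (-0.54 eV) is reported to only 2 significant figures, so we must test candidate n values and see which one matches to that precision.

Candidate energies:
  n = 8:  E = -13.6057 × 2² / 8² = -0.85036 eV
  n = 9:  E = -13.6057 × 2² / 9² = -0.67189 eV
  n = 10:  E = -13.6057 × 2² / 10² = -0.54423 eV  ← matches
  n = 11:  E = -13.6057 × 2² / 11² = -0.44978 eV
  n = 12:  E = -13.6057 × 2² / 12² = -0.37794 eV

Checking against the measurement of -0.54 eV (2 sig figs), only n = 10 agrees:
E_10 = -0.54423 eV, which rounds to -0.54 eV ✓

Therefore n = 10.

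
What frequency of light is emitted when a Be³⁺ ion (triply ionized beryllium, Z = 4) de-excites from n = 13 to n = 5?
1.7940e+15 Hz

First, find the transition energy:
E_13 = -13.6057 × 4² / 13² = -1.2881136 eV
E_5 = -13.6057 × 4² / 5² = -8.7076480 eV
|ΔE| = |E_5 - E_13| = 7.4195344 eV

Convert to Joules: E = 7.4195344 eV × (1.602177 × 10⁻¹⁹ J/eV) = 1.188741e-18 J

Using E = hf:
f = E/h = 1.188741e-18 J / (6.62607 × 10⁻³⁴ J·s)
f = 1.7940e+15 Hz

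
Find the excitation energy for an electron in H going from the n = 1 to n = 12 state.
13.5112 eV

The energy levels of a hydrogen-like atom are E_n = -13.6057 eV / n².

Energy at n = 1: E_1 = -13.6057 / 1² = -13.6057000 eV
Energy at n = 12: E_12 = -13.6057 / 12² = -0.0944840 eV

The excitation energy is the difference:
ΔE = E_12 - E_1
ΔE = -0.0944840 - (-13.6057000)
ΔE = 13.5112 eV

Since this is positive, energy must be absorbed (photon absorption).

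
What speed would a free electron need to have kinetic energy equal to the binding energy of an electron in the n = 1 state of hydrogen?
2.18769e+06 m/s (or 0.729736% of c)

The binding energy at n = 1 for hydrogen is:
E_1 = -13.6057/1² = -13.60570000 eV
|E_1| = 13.60570000 eV

Convert to Joules:
KE = 13.60570000 eV × (1.602177 × 10⁻¹⁹ J/eV) = 2.1798740e-18 J

Using KE = ½mv²:
v = √(2·KE/m_e)
v = √(2 × 2.1798740e-18 J / 9.10938 × 10⁻³¹ kg)
v = 2.18769e+06 m/s

This is approximately 0.729736% the speed of light.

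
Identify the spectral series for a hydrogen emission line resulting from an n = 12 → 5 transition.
Pfund series

The spectral series in hydrogen are named based on the final (lower) energy level:
- Lyman series: n_final = 1 (ultraviolet)
- Balmer series: n_final = 2 (visible/near-UV)
- Paschen series: n_final = 3 (infrared)
- Brackett series: n_final = 4 (infrared)
- Pfund series: n_final = 5 (far infrared)

Since this transition ends at n = 5, it belongs to the Pfund series.

For reference, this 12 → 5 line has photon energy
ΔE = 13.6057 eV × (1/5² - 1/12²) = 0.44974397222 eV,
corresponding to wavelength λ = hc/ΔE = 1239.84 eV·nm / 0.44974397222 eV = 2756.76847 nm in the far infrared region.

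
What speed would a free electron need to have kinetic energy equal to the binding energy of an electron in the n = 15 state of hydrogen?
1.458e+05 m/s (or 0.05% of c)

The binding energy at n = 15 for hydrogen is:
E_15 = -13.6057/15² = -0.06046978 eV
|E_15| = 0.06046978 eV

Convert to Joules:
KE = 0.06046978 eV × (1.602177 × 10⁻¹⁹ J/eV) = 9.68833e-21 J

Using KE = ½mv²:
v = √(2·KE/m_e)
v = √(2 × 9.68833e-21 J / 9.10938 × 10⁻³¹ kg)
v = 1.458e+05 m/s

This is approximately 0.05% the speed of light.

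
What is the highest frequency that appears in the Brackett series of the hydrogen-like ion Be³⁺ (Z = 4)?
3.290e+15 Hz

The series limit corresponds to the transition from n = ∞ to n = 4.
This is the highest energy (shortest wavelength) transition in the Brackett series.

E_∞ = 0 eV
E_4 = -13.6057 × 4² / 4² = -13.605700 eV

Energy at series limit:
ΔE = E_∞ - E_4 = 0 - (-13.605700) = 13.605700 eV
E = 13.605700 eV × (1.602177 × 10⁻¹⁹ J/eV) = 2.17987e-18 J
f = E/h = 2.17987e-18 J / (6.62607 × 10⁻³⁴ J·s) = 3.290e+15 Hz

This energy equals the ionization energy from the n = 4 state of Be³⁺.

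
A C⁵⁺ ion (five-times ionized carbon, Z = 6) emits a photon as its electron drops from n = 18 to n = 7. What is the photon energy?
8.484280 eV

The energy levels are E_n = -13.6057 Z² eV / n².

Energy at n = 18: E_18 = -13.6057 × 6² / 18² = -1.511744444 eV
Energy at n = 7: E_7 = -13.6057 × 6² / 7² = -9.996024490 eV

For emission (electron falling to lower state), the photon energy is:
E_photon = E_18 - E_7 = |-1.511744444 - (-9.996024490)|
E_photon = 8.484280 eV

This energy is carried away by the emitted photon.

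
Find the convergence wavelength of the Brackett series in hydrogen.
1458.02421 nm

The series limit corresponds to the transition from n = ∞ to n = 4.
This is the highest energy (shortest wavelength) transition in the Brackett series.

E_∞ = 0 eV
E_4 = -13.6057 / 4² = -0.85035625000 eV

Energy at series limit:
ΔE = E_∞ - E_4 = 0 - (-0.85035625000) = 0.85035625000 eV
λ = hc/E = 1239.84 eV·nm / 0.85035625000 eV = 1458.02421 nm

This energy equals the ionization energy from the n = 4 state of hydrogen.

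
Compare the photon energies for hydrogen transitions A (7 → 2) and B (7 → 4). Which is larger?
7 → 2

Calculate the energy for each transition:

Transition 7 → 2:
ΔE₁ = |E_2 - E_7| = |-13.6057/2² - (-13.6057/7²)|
ΔE₁ = |-3.40142500 - (-0.27766735)| = 3.12376 eV

Transition 7 → 4:
ΔE₂ = |E_4 - E_7| = |-13.6057/4² - (-13.6057/7²)|
ΔE₂ = |-0.85035625 - (-0.27766735)| = 0.57269 eV

Since 3.12376 eV > 0.57269 eV, the transition 7 → 2 emits the more energetic photon.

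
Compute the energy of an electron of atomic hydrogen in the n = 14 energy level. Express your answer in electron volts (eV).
-0.069 eV

The energy levels of a hydrogen-like atom are given by:
E_n = -13.6057 eV / n²

For n = 14:
E_14 = -13.6057 eV / 14²
E_14 = -13.6057 eV / 196
E_14 = -0.069 eV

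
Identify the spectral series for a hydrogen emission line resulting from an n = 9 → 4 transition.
Brackett series

The spectral series in hydrogen are named based on the final (lower) energy level:
- Lyman series: n_final = 1 (ultraviolet)
- Balmer series: n_final = 2 (visible/near-UV)
- Paschen series: n_final = 3 (infrared)
- Brackett series: n_final = 4 (infrared)
- Pfund series: n_final = 5 (far infrared)

Since this transition ends at n = 4, it belongs to the Brackett series.

For reference, this 9 → 4 line has photon energy
ΔE = 13.6057 eV × (1/4² - 1/9²) = 0.68238464506 eV,
corresponding to wavelength λ = hc/ΔE = 1239.84 eV·nm / 0.68238464506 eV = 1816.92248 nm in the infrared region.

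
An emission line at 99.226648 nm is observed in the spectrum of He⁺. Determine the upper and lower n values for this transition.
n = 7 → n = 2

First, find the photon energy from the wavelength (hc = 1239.84 eV·nm):
E = hc/λ = 1239.84 eV·nm / 99.226648 nm = 12.495031 eV

The energy levels of He⁺ satisfy E_n = -13.6057 × 2² / n² eV, so an emission n_i → n_f releases
ΔE = 13.6057 × 2² × (1/n_f² − 1/n_i²) eV.

Setting ΔE equal to the photon energy:
1/n_f² − 1/n_i² = 12.495031 / (13.6057 × 2²) = 0.22959184

Since 1/n_i² must be positive, we need 1/n_f² > 0.22959184, i.e. n_f ≤ 2. For each allowed n_f, solve n_i = (1/n_f² − 0.22959184)^(−1/2) and check whether it is a whole number:
  n_f = 1: 1/n_i² = 1.00000000 − 0.22959184 = 0.77040816 → n_i = 1.139  (not an integer) ✗
  n_f = 2: 1/n_i² = 0.25000000 − 0.22959184 = 0.02040816 → n_i = 7.000  → integer, n_i = 7 ✓

Only n_f = 2 gives an integer upper level, n_i = 7.

The transition is from n = 7 to n = 2 (emission).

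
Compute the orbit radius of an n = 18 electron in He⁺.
8.572671 nm (or 85.726708 Å)

The Bohr radius formula is:
r_n = n² a₀ / Z

where a₀ = 0.052917721 nm is the Bohr radius.

For He⁺ (Z = 2) at n = 18:
r_18 = 18² × 0.052917721 nm / 2
r_18 = 324 × 0.052917721 nm / 2
r_18 = 17.1453416 nm / 2
r_18 = 8.572671 nm

The electron orbits at approximately 8.572671 nm from the nucleus.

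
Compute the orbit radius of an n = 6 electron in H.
1.90504 nm (or 19.05038 Å)

The Bohr radius formula is:
r_n = n² a₀ / Z

where a₀ = 0.05291772 nm is the Bohr radius.

For H (Z = 1) at n = 6:
r_6 = 6² × 0.05291772 nm / 1
r_6 = 36 × 0.05291772 nm / 1
r_6 = 1.905038 nm / 1
r_6 = 1.90504 nm

The electron orbits at approximately 1.90504 nm from the nucleus.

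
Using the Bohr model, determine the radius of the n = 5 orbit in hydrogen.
1.3229 nm (or 13.2294 Å)

The Bohr radius formula is:
r_n = n² a₀ / Z

where a₀ = 0.0529177 nm is the Bohr radius.

For H (Z = 1) at n = 5:
r_5 = 5² × 0.0529177 nm / 1
r_5 = 25 × 0.0529177 nm / 1
r_5 = 1.32294 nm / 1
r_5 = 1.3229 nm

The electron orbits at approximately 1.3229 nm from the nucleus.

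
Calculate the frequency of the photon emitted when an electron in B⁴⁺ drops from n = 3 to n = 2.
1.142e+16 Hz

First, find the transition energy:
E_3 = -13.6057 × 5² / 3² = -37.793611 eV
E_2 = -13.6057 × 5² / 2² = -85.035625 eV
|ΔE| = |E_2 - E_3| = 47.242014 eV

Convert to Joules: E = 47.242014 eV × (1.602177 × 10⁻¹⁹ J/eV) = 7.56901e-18 J

Using E = hf:
f = E/h = 7.56901e-18 J / (6.62607 × 10⁻³⁴ J·s)
f = 1.142e+16 Hz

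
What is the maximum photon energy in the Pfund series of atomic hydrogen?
0.5442 eV

The series limit corresponds to the transition from n = ∞ to n = 5.
This is the highest energy (shortest wavelength) transition in the Pfund series.

E_∞ = 0 eV
E_5 = -13.6057 / 5² = -0.5442 eV

Energy at series limit:
ΔE = E_∞ - E_5 = 0 - (-0.5442) = 0.5442 eV

This energy equals the ionization energy from the n = 5 state of hydrogen.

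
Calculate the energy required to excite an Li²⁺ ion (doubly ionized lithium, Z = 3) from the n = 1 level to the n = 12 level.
121.6009 eV

The energy levels of a hydrogen-like atom are E_n = -13.6057 Z² eV / n².

Energy at n = 1: E_1 = -13.6057 × 3² / 1² = -122.4513000 eV
Energy at n = 12: E_12 = -13.6057 × 3² / 12² = -0.8503563 eV

The excitation energy is the difference:
ΔE = E_12 - E_1
ΔE = -0.8503563 - (-122.4513000)
ΔE = 121.6009 eV

Since this is positive, energy must be absorbed (photon absorption).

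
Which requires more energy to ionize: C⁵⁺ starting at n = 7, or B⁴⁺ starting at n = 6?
C⁵⁺ at n = 7 (E = -9.996 eV)

Using E_n = -13.6057 Z² / n² eV:

C⁵⁺ (Z = 6) at n = 7:
E = -13.6057 × 6² / 7² = -13.6057 × 36 / 49 = -9.996024 eV

B⁴⁺ (Z = 5) at n = 6:
E = -13.6057 × 5² / 6² = -13.6057 × 25 / 36 = -9.448403 eV

Since -9.996024 eV < -9.448403 eV,
C⁵⁺ at n = 7 is more tightly bound (requires more energy to ionize).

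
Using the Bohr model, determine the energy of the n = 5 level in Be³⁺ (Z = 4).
-8.70765 eV

For hydrogen-like ions, the energy levels scale with Z²:
E_n = -13.6057 Z² / n² eV

For Be³⁺ (Z = 4) at n = 5:
E_5 = -13.6057 × 4² / 5²
E_5 = -13.6057 × 16 / 25
E_5 = -217.6912 / 25
E_5 = -8.70765 eV

The energy is 16 times more negative than hydrogen at the same n due to the stronger nuclear charge.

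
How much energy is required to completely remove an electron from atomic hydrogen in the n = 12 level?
0.09 eV

The ionization energy is the energy needed to remove the electron completely (n → ∞).

For hydrogen, E_n = -13.6057 eV / n².

At n = 12: E_12 = -13.6057 / 12² = -0.09448 eV
At n = ∞: E_∞ = 0 eV

Ionization energy = E_∞ - E_12 = 0 - (-0.09448) = 0.09448 eV
Ionization energy ≈ 0.09 eV

This is also called the binding energy of the electron in state n = 12.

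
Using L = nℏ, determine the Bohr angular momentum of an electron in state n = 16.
1.68731e-33 J·s (or 16ℏ)

In the Bohr model, angular momentum is quantized:
L = nℏ

where ℏ = h/(2π) = 1.0545718e-34 J·s

For n = 16:
L = 16 × 1.0545718e-34 J·s
L = 1.68731e-33 J·s

This can also be written as L = 16ℏ.
The angular momentum is an integer multiple of the reduced Planck constant.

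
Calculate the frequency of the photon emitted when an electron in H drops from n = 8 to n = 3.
3.14e+14 Hz

First, find the transition energy:
E_8 = -13.6057 / 8² = -0.21259 eV
E_3 = -13.6057 / 3² = -1.51174 eV
|ΔE| = |E_3 - E_8| = 1.29915 eV

Convert to Joules: E = 1.29915 eV × (1.602177 × 10⁻¹⁹ J/eV) = 2.0815e-19 J

Using E = hf:
f = E/h = 2.0815e-19 J / (6.62607 × 10⁻³⁴ J·s)
f = 3.14e+14 Hz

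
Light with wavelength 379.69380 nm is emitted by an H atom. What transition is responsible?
n = 10 → n = 2

First, find the photon energy from the wavelength (hc = 1239.84 eV·nm):
E = hc/λ = 1239.84 eV·nm / 379.69380 nm = 3.2653680 eV

The energy levels of hydrogen satisfy E_n = -13.6057 / n² eV, so an emission n_i → n_f releases
ΔE = 13.6057 × (1/n_f² − 1/n_i²) eV.

Setting ΔE equal to the photon energy:
1/n_f² − 1/n_i² = 3.2653680 / 13.6057 = 0.24000000

Since 1/n_i² must be positive, we need 1/n_f² > 0.24000000, i.e. n_f ≤ 2. For each allowed n_f, solve n_i = (1/n_f² − 0.24000000)^(−1/2) and check whether it is a whole number:
  n_f = 1: 1/n_i² = 1.00000000 − 0.24000000 = 0.76000000 → n_i = 1.147  (not an integer) ✗
  n_f = 2: 1/n_i² = 0.25000000 − 0.24000000 = 0.01000000 → n_i = 10.000  → integer, n_i = 10 ✓

Only n_f = 2 gives an integer upper level, n_i = 10.

The transition is from n = 10 to n = 2 (emission).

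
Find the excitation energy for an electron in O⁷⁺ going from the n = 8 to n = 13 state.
8.453 eV

The energy levels of a hydrogen-like atom are E_n = -13.6057 Z² eV / n².

Energy at n = 8: E_8 = -13.6057 × 8² / 8² = -13.605700 eV
Energy at n = 13: E_13 = -13.6057 × 8² / 13² = -5.152454 eV

The excitation energy is the difference:
ΔE = E_13 - E_8
ΔE = -5.152454 - (-13.605700)
ΔE = 8.453 eV

Since this is positive, energy must be absorbed (photon absorption).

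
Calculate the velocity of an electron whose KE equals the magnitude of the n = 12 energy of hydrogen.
1.823e+05 m/s (or 0.0608% of c)

The binding energy at n = 12 for hydrogen is:
E_12 = -13.6057/12² = -0.09448403 eV
|E_12| = 0.09448403 eV

Convert to Joules:
KE = 0.09448403 eV × (1.602177 × 10⁻¹⁹ J/eV) = 1.51380e-20 J

Using KE = ½mv²:
v = √(2·KE/m_e)
v = √(2 × 1.51380e-20 J / 9.10938 × 10⁻³¹ kg)
v = 1.823e+05 m/s

This is approximately 0.0608% the speed of light.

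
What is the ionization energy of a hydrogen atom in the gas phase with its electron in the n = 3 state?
1.511744 eV

The ionization energy is the energy needed to remove the electron completely (n → ∞).

For hydrogen, E_n = -13.6057 eV / n².

At n = 3: E_3 = -13.6057 / 3² = -1.511744444 eV
At n = ∞: E_∞ = 0 eV

Ionization energy = E_∞ - E_3 = 0 - (-1.511744444) = 1.511744444 eV
Ionization energy ≈ 1.511744 eV

This is also called the binding energy of the electron in state n = 3.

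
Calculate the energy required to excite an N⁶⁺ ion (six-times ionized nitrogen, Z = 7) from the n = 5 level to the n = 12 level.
22.0375 eV

The energy levels of a hydrogen-like atom are E_n = -13.6057 Z² eV / n².

Energy at n = 5: E_5 = -13.6057 × 7² / 5² = -26.6671720 eV
Energy at n = 12: E_12 = -13.6057 × 7² / 12² = -4.6297174 eV

The excitation energy is the difference:
ΔE = E_12 - E_5
ΔE = -4.6297174 - (-26.6671720)
ΔE = 22.0375 eV

Since this is positive, energy must be absorbed (photon absorption).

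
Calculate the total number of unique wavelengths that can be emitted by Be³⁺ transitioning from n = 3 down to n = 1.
3

The electron can occupy levels n = 1, 2, ..., 3 during de-excitation — that is m = 3 - 1 + 1 = 3 distinct levels.

The number of distinct spectral lines equals the number of ways to choose 2 of these m levels (each pair gives one possible emission transition):

Number of lines = m(m-1)/2 = 3×2/2 = 3

These correspond to all possible transitions between the 3 levels:
3 → 2, 3 → 1, 2 → 1

Each transition produces a photon with a unique energy (and thus wavelength). This count does not depend on Z.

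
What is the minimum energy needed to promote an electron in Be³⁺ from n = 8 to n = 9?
0.7139 eV

The energy levels of a hydrogen-like atom are E_n = -13.6057 Z² eV / n².

Energy at n = 8: E_8 = -13.6057 × 4² / 8² = -3.4014250 eV
Energy at n = 9: E_9 = -13.6057 × 4² / 9² = -2.6875457 eV

The excitation energy is the difference:
ΔE = E_9 - E_8
ΔE = -2.6875457 - (-3.4014250)
ΔE = 0.7139 eV

Since this is positive, energy must be absorbed (photon absorption).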